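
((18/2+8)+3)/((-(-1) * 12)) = 5/3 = 1.67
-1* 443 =-443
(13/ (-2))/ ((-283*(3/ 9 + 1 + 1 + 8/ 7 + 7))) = 273/ 124520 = 0.00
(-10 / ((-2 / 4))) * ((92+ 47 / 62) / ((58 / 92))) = 2645460 / 899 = 2942.67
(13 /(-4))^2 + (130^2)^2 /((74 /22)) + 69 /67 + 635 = 3367938766439 /39664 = 84911727.67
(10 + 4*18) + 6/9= 82.67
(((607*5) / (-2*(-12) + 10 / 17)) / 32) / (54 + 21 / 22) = 51595 / 735072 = 0.07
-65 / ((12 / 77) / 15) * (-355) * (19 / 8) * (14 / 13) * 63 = 5725999125 / 16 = 357874945.31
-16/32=-1/2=-0.50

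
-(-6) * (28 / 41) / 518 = 12 / 1517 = 0.01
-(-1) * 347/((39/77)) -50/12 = 53113/78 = 680.94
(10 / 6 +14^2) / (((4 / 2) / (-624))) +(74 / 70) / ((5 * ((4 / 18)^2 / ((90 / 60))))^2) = -3451447187 / 56000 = -61632.99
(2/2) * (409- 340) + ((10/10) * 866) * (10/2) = 4399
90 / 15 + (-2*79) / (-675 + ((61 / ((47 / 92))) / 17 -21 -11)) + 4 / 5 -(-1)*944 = 2659453084 / 2796405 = 951.03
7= 7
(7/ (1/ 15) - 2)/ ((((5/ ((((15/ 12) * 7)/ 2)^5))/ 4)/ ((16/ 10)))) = 216390125/ 1024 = 211318.48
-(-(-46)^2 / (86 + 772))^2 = -1119364 / 184041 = -6.08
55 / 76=0.72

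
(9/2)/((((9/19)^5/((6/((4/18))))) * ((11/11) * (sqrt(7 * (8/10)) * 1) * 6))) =2476099 * sqrt(35)/40824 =358.83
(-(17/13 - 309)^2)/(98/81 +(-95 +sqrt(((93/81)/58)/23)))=1009.75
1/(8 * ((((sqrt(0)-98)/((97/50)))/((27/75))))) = -873/980000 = -0.00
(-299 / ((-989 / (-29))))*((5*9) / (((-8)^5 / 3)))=50895 / 1409024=0.04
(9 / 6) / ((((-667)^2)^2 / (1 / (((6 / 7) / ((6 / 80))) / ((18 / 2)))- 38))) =-8931 / 31668195571360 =-0.00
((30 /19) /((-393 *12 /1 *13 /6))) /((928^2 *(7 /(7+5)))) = -15 /48764328704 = -0.00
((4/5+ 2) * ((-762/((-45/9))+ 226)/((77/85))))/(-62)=-2924/155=-18.86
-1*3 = -3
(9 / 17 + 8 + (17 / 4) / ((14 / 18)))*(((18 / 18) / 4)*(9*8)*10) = 299745 / 119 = 2518.87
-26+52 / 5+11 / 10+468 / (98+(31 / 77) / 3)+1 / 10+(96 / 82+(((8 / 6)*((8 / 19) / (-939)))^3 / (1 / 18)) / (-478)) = -160084077769424612818156 / 18921822267878574561765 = -8.46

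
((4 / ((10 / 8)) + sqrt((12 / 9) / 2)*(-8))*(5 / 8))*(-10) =-20 + 50*sqrt(6) / 3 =20.82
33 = 33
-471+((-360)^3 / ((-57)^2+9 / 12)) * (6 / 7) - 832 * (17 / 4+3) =-570490493 / 30331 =-18808.83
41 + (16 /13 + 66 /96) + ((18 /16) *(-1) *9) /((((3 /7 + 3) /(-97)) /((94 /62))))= 12308411 /25792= 477.22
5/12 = 0.42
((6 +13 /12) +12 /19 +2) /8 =2215 /1824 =1.21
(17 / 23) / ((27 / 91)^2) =140777 / 16767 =8.40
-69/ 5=-13.80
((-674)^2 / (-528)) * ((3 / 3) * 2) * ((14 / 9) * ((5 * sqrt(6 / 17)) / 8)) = -3974915 * sqrt(102) / 40392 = -993.88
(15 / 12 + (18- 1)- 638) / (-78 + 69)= 68.86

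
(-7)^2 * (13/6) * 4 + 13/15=6383/15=425.53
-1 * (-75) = 75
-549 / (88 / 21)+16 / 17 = -194585 / 1496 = -130.07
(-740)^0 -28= -27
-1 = -1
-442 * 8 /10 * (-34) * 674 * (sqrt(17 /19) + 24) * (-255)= -49590957312 - 2066289888 * sqrt(323) /19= -51545471874.44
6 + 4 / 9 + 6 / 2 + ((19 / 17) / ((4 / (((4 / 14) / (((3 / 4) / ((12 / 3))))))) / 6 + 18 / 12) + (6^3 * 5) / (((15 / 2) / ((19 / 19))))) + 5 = 754238 / 4743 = 159.02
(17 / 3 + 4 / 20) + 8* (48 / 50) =13.55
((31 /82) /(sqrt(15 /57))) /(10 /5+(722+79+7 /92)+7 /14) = 1426 * sqrt(95) /15155445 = 0.00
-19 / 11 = -1.73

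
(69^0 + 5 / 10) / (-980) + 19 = 37237 / 1960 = 19.00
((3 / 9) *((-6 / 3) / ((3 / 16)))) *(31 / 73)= -992 / 657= -1.51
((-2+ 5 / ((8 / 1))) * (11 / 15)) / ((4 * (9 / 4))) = -121 / 1080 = -0.11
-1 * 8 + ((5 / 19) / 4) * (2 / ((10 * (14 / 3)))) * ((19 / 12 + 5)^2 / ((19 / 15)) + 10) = -2547323 / 323456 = -7.88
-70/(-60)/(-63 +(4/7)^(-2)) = -8/411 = -0.02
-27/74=-0.36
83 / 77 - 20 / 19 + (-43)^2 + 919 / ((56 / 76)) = 9059597 / 2926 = 3096.24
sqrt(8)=2 * sqrt(2)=2.83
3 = 3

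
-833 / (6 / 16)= -6664 / 3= -2221.33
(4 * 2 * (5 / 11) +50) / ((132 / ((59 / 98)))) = 17405 / 71148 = 0.24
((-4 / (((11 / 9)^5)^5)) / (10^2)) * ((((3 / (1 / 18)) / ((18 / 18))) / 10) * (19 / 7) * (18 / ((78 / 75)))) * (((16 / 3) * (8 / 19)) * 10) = -14886332672778255280739883264 / 9859582408483418705806552841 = -1.51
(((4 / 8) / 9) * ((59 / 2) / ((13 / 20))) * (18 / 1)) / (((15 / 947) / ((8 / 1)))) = 893968 / 39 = 22922.26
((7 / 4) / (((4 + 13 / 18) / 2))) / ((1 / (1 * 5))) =63 / 17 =3.71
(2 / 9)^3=8 / 729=0.01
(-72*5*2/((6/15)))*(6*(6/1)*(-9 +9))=0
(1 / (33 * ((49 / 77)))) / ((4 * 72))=0.00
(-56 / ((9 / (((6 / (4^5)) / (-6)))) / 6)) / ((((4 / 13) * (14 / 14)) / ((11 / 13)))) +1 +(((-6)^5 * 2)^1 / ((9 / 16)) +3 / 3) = -27645.90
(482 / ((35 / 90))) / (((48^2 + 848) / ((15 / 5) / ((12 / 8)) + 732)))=796023 / 2758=288.62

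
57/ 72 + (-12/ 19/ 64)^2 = 219515/ 277248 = 0.79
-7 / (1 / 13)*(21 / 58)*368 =-351624 / 29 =-12124.97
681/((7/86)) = 58566/7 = 8366.57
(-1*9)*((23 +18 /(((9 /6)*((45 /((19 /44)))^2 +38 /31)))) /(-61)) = 12580627527 /3707156599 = 3.39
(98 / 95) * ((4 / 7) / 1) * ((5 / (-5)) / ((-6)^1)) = 28 / 285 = 0.10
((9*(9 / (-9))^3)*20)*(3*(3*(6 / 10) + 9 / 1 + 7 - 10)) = -4212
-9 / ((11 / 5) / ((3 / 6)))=-45 / 22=-2.05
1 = 1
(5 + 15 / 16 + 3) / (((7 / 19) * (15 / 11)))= 17.79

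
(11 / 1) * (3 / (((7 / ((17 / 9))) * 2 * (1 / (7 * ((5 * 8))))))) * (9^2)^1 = 100980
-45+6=-39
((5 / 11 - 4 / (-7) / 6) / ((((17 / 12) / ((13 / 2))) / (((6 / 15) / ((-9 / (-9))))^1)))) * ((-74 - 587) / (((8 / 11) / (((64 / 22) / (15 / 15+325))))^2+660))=-0.09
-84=-84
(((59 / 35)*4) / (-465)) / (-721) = 0.00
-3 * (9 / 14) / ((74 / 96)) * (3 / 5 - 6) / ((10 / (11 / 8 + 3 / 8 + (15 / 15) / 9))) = 16281 / 6475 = 2.51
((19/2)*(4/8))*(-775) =-14725/4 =-3681.25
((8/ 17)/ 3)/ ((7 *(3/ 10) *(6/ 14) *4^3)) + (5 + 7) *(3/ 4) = 16529/ 1836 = 9.00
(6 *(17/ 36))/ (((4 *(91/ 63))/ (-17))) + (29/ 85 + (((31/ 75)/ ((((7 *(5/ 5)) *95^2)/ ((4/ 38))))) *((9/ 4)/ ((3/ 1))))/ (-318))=-67446027700327/ 8435644035000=-8.00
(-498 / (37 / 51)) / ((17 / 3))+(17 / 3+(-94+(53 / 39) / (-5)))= -1513276 / 7215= -209.74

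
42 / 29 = 1.45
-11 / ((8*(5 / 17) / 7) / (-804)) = 263109 / 10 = 26310.90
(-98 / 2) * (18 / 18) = -49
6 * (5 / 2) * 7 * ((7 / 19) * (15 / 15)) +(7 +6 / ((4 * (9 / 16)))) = 2756 / 57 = 48.35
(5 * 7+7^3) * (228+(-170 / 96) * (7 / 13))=8925651 / 104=85823.57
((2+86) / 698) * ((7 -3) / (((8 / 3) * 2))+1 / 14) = 253 / 2443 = 0.10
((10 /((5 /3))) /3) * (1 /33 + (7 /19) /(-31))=716 /19437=0.04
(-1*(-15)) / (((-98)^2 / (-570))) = -4275 / 4802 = -0.89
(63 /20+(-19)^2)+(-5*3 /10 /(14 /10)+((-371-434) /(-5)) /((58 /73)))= 565.72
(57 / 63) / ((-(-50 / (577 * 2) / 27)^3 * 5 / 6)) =143681988082482 / 546875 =262732778.21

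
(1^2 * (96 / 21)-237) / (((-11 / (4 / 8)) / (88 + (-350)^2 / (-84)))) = -14477.48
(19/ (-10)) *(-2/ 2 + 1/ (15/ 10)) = 19/ 30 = 0.63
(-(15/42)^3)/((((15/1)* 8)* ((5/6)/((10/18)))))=-25/98784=-0.00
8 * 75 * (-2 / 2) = -600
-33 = -33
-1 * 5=-5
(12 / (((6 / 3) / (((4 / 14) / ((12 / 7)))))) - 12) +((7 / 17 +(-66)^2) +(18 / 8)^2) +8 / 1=1185505 / 272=4358.47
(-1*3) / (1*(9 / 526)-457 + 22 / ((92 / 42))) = 36294 / 5407073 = 0.01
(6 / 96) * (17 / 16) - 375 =-95983 / 256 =-374.93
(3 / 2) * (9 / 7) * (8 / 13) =108 / 91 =1.19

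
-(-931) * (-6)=-5586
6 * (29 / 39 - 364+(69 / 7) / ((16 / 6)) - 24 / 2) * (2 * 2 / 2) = -4458.72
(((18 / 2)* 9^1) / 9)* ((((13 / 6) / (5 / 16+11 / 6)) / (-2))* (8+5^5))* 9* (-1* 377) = 4974965892 / 103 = 48300639.73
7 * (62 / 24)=217 / 12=18.08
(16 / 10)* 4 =32 / 5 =6.40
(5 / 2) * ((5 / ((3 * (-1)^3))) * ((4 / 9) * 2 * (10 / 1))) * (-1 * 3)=1000 / 9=111.11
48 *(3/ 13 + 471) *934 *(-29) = -7964584128/ 13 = -612660317.54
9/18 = 0.50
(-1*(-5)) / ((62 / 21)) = 1.69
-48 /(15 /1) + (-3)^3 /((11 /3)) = -581 /55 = -10.56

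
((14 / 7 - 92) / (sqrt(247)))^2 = 8100 / 247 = 32.79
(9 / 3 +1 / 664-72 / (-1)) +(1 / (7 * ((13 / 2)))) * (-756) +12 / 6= 521253 / 8632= 60.39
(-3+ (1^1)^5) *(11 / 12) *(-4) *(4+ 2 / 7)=220 / 7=31.43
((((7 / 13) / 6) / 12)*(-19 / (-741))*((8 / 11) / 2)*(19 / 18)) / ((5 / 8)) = 266 / 2258685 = 0.00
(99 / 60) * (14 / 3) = 77 / 10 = 7.70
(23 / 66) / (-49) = -23 / 3234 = -0.01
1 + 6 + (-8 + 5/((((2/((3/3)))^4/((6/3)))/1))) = -3/8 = -0.38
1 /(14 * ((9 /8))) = 4 /63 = 0.06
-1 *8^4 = -4096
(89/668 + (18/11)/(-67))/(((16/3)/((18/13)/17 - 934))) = -8292320493/435207344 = -19.05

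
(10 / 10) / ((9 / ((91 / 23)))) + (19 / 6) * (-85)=-111253 / 414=-268.73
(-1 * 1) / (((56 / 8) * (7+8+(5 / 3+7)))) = -3 / 497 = -0.01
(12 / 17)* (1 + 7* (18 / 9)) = 180 / 17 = 10.59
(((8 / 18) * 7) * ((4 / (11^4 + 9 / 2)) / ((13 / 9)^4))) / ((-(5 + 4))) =-18144 / 836580251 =-0.00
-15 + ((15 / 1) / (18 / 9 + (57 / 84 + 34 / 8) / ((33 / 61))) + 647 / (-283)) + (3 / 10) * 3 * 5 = -11075047 / 968426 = -11.44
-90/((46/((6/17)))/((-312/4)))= 21060/391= 53.86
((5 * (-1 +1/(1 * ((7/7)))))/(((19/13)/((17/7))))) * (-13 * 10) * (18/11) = 0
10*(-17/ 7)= -170/ 7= -24.29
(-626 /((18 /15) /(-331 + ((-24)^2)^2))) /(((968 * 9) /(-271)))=140570796175 /26136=5378435.73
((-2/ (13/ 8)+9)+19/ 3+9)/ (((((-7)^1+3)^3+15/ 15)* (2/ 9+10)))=-901/ 25116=-0.04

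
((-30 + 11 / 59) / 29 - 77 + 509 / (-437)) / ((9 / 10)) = -592130210 / 6729363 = -87.99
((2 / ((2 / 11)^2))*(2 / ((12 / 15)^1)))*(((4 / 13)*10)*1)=6050 / 13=465.38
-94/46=-47/23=-2.04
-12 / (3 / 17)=-68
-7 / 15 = -0.47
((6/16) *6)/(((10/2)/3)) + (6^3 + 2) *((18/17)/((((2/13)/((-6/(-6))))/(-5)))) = -2550141/340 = -7500.41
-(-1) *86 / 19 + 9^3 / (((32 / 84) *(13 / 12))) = 874849 / 494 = 1770.95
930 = 930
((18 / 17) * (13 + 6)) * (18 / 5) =6156 / 85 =72.42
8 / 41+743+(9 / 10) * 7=307293 / 410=749.50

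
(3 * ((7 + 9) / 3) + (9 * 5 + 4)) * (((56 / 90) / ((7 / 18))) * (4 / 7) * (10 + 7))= 7072 / 7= 1010.29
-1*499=-499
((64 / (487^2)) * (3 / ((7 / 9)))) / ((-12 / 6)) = -864 / 1660183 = -0.00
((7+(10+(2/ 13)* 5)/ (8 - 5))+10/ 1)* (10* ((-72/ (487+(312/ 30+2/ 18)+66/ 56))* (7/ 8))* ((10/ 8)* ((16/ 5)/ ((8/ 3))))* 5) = -1593553500/ 8168537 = -195.08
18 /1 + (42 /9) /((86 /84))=970 /43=22.56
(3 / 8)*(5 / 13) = 15 / 104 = 0.14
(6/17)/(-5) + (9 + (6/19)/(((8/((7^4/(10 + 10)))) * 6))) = 502289/51680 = 9.72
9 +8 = 17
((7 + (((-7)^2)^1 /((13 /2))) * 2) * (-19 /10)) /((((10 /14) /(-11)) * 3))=215.32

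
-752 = -752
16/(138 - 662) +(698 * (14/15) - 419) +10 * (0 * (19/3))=456737/1965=232.44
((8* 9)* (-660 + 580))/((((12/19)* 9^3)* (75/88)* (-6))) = 2.45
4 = 4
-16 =-16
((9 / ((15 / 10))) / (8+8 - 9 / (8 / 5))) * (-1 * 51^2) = -124848 / 83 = -1504.19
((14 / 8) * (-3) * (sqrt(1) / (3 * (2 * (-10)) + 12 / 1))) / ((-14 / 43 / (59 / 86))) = -59 / 256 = -0.23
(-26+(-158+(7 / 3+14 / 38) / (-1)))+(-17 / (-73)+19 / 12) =-1025745 / 5548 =-184.89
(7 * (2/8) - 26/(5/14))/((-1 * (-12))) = -1421/240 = -5.92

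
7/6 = 1.17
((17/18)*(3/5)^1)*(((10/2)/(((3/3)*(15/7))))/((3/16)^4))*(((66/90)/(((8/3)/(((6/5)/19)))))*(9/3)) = 10723328/192375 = 55.74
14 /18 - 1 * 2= -11 /9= -1.22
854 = 854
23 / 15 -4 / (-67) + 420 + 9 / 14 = 5940859 / 14070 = 422.24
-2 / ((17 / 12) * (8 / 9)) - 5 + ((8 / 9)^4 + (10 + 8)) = 1342466 / 111537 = 12.04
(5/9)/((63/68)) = 340/567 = 0.60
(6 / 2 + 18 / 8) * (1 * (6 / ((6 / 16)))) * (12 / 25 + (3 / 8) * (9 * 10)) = 71883 / 25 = 2875.32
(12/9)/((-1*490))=-0.00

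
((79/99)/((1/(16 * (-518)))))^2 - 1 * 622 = 428694085282/9801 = 43739831.17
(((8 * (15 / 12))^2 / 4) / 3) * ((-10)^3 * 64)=-1600000 / 3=-533333.33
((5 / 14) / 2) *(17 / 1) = 85 / 28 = 3.04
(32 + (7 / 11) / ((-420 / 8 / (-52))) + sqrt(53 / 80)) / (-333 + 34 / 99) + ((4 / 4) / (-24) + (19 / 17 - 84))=-5577700961 / 67183320 - 99 *sqrt(265) / 658660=-83.02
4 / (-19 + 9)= -2 / 5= -0.40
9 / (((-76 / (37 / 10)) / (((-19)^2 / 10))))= -6327 / 400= -15.82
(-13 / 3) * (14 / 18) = -91 / 27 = -3.37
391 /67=5.84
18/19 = 0.95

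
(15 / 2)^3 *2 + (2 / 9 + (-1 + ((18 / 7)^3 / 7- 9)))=72295175 / 86436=836.40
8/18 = 4/9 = 0.44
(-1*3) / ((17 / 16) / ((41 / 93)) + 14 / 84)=-5904 / 5071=-1.16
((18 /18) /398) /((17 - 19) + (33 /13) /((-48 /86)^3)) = -29952 /197882615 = -0.00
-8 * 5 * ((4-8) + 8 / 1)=-160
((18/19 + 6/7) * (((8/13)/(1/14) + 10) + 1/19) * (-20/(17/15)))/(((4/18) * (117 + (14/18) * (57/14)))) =-8963784000/402654707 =-22.26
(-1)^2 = 1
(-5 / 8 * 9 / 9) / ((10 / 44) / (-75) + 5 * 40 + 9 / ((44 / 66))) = -825 / 281816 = -0.00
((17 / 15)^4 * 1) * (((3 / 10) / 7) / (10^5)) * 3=83521 / 39375000000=0.00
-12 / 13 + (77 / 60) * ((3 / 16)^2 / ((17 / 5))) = -205893 / 226304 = -0.91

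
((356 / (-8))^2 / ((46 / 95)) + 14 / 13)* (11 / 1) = 107635121 / 2392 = 44997.96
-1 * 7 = -7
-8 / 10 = -4 / 5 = -0.80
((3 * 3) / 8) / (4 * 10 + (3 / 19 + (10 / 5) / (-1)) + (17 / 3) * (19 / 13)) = 6669 / 275296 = 0.02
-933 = -933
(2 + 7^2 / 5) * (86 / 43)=118 / 5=23.60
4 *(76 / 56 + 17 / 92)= 993 / 161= 6.17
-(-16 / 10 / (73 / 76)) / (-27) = -608 / 9855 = -0.06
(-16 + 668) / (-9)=-652 / 9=-72.44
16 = 16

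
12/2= 6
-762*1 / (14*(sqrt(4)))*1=-381 / 14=-27.21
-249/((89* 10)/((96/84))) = -996/3115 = -0.32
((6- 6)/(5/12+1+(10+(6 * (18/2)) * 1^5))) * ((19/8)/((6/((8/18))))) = 0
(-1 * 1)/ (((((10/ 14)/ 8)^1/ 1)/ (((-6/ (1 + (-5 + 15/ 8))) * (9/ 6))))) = -4032/ 85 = -47.44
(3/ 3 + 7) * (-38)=-304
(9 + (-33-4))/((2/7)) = -98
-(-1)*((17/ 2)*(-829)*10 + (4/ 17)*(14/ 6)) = -3593687/ 51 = -70464.45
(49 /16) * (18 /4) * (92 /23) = 55.12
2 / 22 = 1 / 11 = 0.09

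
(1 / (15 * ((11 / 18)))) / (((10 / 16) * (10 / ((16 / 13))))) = 384 / 17875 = 0.02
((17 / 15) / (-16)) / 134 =-17 / 32160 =-0.00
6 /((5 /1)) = 6 /5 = 1.20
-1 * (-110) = 110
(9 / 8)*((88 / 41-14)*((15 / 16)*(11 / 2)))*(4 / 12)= -120285 / 5248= -22.92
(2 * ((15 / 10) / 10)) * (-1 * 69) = -207 / 10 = -20.70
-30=-30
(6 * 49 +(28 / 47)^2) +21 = 696619 / 2209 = 315.35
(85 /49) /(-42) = -85 /2058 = -0.04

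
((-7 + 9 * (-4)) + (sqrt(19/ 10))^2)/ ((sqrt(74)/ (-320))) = 6576 * sqrt(74)/ 37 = 1528.89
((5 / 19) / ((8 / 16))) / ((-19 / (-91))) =910 / 361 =2.52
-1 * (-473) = 473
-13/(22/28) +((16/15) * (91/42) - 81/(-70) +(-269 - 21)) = -420065/1386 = -303.08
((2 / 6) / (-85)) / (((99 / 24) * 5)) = -8 / 42075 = -0.00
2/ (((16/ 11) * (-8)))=-11/ 64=-0.17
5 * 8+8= 48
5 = 5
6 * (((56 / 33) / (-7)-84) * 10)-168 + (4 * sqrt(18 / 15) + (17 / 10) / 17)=-574469 / 110 + 4 * sqrt(30) / 5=-5218.06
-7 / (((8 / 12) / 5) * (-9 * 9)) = 0.65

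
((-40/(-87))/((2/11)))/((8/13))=715/174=4.11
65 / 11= 5.91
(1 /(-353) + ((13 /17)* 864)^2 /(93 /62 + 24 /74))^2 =14897510177035552566361 /260186707225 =57256999544.38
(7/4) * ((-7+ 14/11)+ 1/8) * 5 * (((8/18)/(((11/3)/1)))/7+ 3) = -1718105/11616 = -147.91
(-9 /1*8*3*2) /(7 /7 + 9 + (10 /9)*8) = -22.87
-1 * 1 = -1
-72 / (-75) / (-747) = -0.00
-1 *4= -4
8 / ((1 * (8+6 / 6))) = 8 / 9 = 0.89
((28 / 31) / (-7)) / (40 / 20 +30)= -0.00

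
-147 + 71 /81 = -11836 /81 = -146.12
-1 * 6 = -6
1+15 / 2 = 8.50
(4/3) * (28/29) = 112/87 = 1.29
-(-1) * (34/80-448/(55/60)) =-488.30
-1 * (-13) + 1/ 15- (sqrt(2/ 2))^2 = 181/ 15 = 12.07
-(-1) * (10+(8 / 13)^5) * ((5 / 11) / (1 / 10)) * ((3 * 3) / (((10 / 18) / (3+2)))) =1379097900 / 371293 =3714.31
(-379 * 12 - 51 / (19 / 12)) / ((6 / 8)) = -116032 / 19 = -6106.95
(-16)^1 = -16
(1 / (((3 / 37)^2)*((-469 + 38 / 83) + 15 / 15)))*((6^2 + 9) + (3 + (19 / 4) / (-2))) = -41473855 / 2794032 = -14.84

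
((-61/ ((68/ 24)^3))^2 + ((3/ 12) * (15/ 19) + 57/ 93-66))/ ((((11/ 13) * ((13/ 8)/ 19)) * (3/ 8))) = -52771180392752/ 24692733087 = -2137.11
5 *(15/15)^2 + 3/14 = 73/14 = 5.21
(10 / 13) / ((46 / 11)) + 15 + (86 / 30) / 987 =67227557 / 4426695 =15.19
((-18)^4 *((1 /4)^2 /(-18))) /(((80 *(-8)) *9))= 81 /1280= 0.06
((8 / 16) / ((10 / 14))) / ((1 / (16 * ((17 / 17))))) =56 / 5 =11.20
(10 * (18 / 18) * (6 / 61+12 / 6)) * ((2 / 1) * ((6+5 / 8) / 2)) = 8480 / 61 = 139.02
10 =10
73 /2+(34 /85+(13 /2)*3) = 282 /5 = 56.40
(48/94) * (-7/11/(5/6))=-0.39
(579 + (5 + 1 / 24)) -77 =12169 / 24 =507.04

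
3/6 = 1/2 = 0.50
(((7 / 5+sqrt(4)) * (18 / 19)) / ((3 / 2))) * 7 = 1428 / 95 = 15.03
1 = 1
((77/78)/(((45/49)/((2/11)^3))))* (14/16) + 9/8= 1920799/1698840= 1.13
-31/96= -0.32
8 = 8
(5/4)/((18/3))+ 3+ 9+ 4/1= 389/24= 16.21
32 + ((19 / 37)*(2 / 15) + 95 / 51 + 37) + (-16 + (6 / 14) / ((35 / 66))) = 5153830 / 92463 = 55.74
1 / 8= 0.12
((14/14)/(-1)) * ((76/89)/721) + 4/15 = 255536/962535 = 0.27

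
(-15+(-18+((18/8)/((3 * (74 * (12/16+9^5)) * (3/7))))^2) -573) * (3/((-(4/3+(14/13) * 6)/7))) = 16847426298006304637/10319309136139456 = 1632.61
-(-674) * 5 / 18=1685 / 9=187.22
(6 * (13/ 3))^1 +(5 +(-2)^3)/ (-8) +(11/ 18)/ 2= 1921/ 72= 26.68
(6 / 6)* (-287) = -287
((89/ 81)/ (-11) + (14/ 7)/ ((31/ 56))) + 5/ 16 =1690633/ 441936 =3.83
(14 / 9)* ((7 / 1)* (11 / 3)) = 1078 / 27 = 39.93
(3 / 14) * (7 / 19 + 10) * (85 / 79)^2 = 4269975 / 1660106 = 2.57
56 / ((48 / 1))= 7 / 6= 1.17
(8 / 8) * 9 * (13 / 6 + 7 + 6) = 273 / 2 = 136.50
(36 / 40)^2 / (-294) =-27 / 9800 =-0.00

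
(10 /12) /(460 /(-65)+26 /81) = -1755 /14228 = -0.12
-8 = -8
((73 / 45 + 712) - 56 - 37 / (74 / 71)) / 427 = 55991 / 38430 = 1.46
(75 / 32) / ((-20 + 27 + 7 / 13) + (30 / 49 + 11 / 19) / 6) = 544635 / 1797904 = 0.30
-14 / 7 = -2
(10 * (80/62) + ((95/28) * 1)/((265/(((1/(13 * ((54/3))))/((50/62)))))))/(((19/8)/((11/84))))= 38198360849/53690118300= 0.71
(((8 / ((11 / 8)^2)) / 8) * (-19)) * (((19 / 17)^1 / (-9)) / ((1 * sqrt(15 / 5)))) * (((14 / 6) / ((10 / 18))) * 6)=323456 * sqrt(3) / 30855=18.16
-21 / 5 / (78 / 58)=-203 / 65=-3.12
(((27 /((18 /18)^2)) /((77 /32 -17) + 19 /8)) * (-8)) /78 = 1152 /5083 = 0.23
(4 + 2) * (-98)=-588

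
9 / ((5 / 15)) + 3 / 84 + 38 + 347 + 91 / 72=208303 / 504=413.30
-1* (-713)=713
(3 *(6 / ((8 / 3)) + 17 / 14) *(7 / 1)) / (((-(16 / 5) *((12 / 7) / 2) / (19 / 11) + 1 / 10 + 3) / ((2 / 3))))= 64505 / 2011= 32.08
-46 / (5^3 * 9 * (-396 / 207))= 529 / 24750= 0.02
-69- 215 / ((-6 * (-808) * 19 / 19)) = -334727 / 4848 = -69.04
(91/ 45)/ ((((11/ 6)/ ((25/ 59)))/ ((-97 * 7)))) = -617890/ 1947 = -317.35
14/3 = 4.67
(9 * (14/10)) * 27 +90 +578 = 5041/5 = 1008.20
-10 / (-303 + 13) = 1 / 29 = 0.03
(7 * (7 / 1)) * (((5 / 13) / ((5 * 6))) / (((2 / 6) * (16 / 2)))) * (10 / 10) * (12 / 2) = 147 / 104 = 1.41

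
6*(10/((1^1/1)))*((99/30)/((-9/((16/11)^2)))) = -512/11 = -46.55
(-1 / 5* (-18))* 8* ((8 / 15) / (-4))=-96 / 25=-3.84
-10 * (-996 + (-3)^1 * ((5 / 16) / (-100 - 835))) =9959.99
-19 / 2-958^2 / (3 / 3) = -1835547 / 2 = -917773.50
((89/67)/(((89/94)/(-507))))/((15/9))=-142974/335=-426.79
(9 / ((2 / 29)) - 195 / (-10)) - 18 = 132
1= 1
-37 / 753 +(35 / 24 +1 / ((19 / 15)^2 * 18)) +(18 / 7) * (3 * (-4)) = -447748621 / 15222648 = -29.41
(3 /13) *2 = 6 /13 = 0.46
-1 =-1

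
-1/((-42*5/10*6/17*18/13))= 221/2268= 0.10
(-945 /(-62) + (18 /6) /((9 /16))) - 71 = -9379 /186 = -50.42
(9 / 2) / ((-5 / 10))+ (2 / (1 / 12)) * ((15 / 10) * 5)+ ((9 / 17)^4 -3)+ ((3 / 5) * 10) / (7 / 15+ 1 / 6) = 281757471 / 1586899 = 177.55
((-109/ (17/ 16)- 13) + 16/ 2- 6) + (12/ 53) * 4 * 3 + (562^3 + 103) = 159931392436/ 901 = 177504320.13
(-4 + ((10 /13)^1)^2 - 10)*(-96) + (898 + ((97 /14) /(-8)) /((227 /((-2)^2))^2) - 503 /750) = 99874497795829 /45719105250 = 2184.52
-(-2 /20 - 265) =2651 /10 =265.10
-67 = -67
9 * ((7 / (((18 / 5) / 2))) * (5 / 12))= 175 / 12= 14.58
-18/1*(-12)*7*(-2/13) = -3024/13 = -232.62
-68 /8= -17 /2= -8.50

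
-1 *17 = -17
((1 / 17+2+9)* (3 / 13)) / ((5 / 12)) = 6768 / 1105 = 6.12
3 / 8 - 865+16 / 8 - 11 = -6989 / 8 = -873.62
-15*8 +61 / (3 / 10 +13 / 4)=-7300 / 71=-102.82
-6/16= -3/8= -0.38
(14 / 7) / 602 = 1 / 301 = 0.00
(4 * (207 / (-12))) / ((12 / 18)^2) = -621 / 4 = -155.25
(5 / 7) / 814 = 5 / 5698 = 0.00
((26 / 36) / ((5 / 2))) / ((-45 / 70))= -182 / 405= -0.45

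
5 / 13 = 0.38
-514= -514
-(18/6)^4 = -81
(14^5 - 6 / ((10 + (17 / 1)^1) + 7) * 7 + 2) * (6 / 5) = 645389.72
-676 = -676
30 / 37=0.81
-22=-22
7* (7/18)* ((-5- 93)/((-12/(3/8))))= 2401/288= 8.34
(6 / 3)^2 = 4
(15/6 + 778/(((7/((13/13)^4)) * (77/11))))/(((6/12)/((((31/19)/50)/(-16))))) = -55831/744800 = -0.07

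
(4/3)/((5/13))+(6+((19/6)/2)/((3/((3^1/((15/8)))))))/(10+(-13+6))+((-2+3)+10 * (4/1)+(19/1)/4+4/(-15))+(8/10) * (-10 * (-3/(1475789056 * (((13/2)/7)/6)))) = 118473249137/2312508744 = 51.23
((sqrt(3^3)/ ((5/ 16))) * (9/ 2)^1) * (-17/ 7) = -3672 * sqrt(3)/ 35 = -181.72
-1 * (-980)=980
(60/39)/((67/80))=1600/871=1.84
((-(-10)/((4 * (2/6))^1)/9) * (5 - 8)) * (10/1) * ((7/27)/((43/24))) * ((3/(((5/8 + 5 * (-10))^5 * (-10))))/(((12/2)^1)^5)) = -28672/60285304337158125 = -0.00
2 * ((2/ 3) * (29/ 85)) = 0.45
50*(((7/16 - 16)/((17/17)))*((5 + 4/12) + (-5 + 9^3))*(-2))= 1135025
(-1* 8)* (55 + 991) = -8368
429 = 429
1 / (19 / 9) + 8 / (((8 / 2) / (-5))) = -9.53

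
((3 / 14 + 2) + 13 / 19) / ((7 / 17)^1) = 13107 / 1862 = 7.04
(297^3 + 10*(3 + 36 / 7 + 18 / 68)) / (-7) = -3117580692 / 833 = -3742593.87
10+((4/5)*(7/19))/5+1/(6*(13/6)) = 62589/6175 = 10.14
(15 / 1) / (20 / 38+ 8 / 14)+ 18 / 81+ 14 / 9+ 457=620789 / 1314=472.44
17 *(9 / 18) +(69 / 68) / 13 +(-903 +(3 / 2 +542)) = -310215 / 884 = -350.92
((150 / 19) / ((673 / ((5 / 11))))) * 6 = 4500 / 140657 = 0.03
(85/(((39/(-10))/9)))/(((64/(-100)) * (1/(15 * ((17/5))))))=15631.01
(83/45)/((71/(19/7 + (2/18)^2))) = 128318/1811565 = 0.07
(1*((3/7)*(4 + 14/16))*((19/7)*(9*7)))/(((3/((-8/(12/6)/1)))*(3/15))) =-33345/14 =-2381.79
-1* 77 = -77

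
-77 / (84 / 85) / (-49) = 935 / 588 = 1.59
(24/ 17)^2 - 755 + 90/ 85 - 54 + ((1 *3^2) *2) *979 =4859839/ 289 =16816.05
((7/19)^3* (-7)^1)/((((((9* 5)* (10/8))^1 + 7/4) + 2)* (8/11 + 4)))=-26411/21400080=-0.00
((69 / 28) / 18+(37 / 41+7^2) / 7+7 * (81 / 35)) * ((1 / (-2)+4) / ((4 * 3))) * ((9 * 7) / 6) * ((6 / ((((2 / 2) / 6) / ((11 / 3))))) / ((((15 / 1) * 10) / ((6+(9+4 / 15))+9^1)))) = 5662798141 / 3690000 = 1534.63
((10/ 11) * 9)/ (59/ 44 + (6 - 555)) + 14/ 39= 323318/ 939783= 0.34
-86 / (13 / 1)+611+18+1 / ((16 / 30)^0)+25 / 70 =113521 / 182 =623.74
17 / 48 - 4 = -175 / 48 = -3.65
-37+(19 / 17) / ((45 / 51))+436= 6004 / 15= 400.27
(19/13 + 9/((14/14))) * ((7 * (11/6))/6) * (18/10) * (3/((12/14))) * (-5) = -9163/13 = -704.85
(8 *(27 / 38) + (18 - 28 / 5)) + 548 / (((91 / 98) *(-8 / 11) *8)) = -823483 / 9880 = -83.35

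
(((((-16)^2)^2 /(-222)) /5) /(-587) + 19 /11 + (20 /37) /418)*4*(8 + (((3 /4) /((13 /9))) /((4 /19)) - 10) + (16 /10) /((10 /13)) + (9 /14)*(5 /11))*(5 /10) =141552431327479 /13631430813000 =10.38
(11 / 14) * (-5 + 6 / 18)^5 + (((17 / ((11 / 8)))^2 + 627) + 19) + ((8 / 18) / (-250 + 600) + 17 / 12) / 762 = -4914885445963 / 5227853400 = -940.13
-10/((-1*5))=2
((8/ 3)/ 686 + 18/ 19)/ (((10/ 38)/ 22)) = 409156/ 5145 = 79.52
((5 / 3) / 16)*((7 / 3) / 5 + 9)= 0.99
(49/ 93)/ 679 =0.00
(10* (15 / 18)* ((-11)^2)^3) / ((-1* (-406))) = 44289025 / 1218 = 36362.09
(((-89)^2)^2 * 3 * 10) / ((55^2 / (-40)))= -3011627568 / 121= -24889484.03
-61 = -61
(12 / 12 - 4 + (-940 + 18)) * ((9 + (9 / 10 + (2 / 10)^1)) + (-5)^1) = -9435 / 2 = -4717.50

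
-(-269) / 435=0.62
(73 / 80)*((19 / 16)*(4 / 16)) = 1387 / 5120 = 0.27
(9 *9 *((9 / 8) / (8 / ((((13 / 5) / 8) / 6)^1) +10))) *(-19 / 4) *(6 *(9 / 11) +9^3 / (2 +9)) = -195.38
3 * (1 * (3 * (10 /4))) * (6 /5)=27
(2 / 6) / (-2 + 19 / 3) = 1 / 13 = 0.08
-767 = -767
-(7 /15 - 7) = 98 /15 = 6.53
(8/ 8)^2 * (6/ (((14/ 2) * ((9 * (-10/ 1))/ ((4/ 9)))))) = -4/ 945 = -0.00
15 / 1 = 15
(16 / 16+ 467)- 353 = 115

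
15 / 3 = 5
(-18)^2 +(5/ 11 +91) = 415.45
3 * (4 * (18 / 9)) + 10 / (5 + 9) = 173 / 7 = 24.71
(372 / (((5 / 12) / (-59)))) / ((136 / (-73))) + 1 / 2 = 4806697 / 170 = 28274.69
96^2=9216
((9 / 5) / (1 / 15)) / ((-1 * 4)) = -27 / 4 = -6.75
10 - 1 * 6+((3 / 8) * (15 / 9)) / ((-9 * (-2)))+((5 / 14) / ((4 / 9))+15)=19997 / 1008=19.84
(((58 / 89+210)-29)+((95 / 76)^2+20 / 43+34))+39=15716987 / 61232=256.68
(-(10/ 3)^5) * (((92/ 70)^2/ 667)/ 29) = -368000/ 10013787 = -0.04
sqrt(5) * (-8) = -8 * sqrt(5) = -17.89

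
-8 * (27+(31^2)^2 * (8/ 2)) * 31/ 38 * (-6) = 2748418584/ 19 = 144653609.68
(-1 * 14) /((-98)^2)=-0.00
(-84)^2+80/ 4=7076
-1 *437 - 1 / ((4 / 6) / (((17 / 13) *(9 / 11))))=-125441 / 286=-438.60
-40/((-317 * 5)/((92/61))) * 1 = 736/19337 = 0.04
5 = 5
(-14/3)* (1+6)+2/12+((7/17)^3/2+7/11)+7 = -1341819/54043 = -24.83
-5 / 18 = -0.28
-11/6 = -1.83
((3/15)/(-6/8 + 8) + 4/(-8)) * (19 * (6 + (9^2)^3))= -1383356541/290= -4770194.97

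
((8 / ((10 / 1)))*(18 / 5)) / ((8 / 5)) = 9 / 5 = 1.80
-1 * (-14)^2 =-196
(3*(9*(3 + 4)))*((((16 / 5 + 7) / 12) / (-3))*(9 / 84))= -459 / 80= -5.74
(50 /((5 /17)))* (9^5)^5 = 122042657907614940090942330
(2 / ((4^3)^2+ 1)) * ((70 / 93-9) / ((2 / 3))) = -767 / 127007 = -0.01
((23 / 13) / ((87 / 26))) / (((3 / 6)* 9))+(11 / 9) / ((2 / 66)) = 40.45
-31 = -31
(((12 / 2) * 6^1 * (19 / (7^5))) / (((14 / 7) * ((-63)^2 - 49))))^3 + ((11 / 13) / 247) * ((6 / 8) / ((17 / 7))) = 2064385513652090636389857 / 1951317957293710341766976000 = 0.00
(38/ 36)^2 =361/ 324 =1.11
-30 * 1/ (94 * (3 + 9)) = -5/ 188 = -0.03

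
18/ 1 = 18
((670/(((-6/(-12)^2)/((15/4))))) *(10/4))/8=-75375/4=-18843.75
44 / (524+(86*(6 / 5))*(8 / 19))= 0.08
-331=-331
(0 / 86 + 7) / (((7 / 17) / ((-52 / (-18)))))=442 / 9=49.11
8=8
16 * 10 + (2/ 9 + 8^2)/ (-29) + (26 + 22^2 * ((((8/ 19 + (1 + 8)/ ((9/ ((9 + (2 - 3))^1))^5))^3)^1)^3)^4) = 10093273961345728487204068125774530117608471759938369411079165695438220933825156951778869124522112759387952831499421042410725005483705259212897375361941448459387681076566329971203278390616083501166670619836436840032/ 80993280827403273055997790135587536692583558087553439971943867893452599473455455438593857533813913565446657755131712891971749645446313638360817197206443455219121034727412046192822506989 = 124618657970585251004724400000.00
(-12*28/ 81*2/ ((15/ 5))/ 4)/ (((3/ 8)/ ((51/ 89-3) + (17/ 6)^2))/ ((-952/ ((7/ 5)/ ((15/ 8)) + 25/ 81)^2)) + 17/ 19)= -68163723600000/ 88207923643621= -0.77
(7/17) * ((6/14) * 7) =21/17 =1.24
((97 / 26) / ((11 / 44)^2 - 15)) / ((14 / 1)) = -388 / 21749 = -0.02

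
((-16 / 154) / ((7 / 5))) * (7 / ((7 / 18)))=-720 / 539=-1.34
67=67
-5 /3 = -1.67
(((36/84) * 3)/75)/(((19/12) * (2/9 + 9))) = 324/275975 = 0.00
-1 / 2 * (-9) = 4.50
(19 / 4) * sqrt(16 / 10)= 19 * sqrt(10) / 10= 6.01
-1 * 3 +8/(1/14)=109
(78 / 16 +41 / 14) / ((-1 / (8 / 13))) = -437 / 91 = -4.80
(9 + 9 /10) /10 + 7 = 799 /100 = 7.99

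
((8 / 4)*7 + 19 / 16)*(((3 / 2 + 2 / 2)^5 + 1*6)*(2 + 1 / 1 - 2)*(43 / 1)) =34659333 / 512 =67694.01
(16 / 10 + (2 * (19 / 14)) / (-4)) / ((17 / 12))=387 / 595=0.65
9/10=0.90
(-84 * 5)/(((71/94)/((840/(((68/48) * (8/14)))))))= -696427200/1207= -576990.22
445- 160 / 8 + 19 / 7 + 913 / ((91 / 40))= 75442 / 91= 829.03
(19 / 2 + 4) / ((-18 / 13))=-39 / 4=-9.75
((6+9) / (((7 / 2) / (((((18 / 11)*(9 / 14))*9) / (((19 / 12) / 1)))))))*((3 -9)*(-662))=1042411680 / 10241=101788.08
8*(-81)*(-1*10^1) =6480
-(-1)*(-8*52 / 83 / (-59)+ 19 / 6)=95539 / 29382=3.25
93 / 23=4.04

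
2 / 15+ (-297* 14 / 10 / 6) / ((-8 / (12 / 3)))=2087 / 60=34.78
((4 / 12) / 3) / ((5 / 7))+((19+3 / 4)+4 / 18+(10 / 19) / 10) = 69017 / 3420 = 20.18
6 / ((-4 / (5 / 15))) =-1 / 2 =-0.50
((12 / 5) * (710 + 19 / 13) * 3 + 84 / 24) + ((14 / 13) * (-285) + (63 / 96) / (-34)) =26215799 / 5440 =4819.08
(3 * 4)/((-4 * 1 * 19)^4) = 3/8340544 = 0.00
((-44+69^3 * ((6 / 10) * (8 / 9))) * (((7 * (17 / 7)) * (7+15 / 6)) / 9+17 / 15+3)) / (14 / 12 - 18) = -1740222548 / 7575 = -229732.35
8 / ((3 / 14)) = 112 / 3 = 37.33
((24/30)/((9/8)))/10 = 16/225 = 0.07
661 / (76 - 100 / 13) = 8593 / 888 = 9.68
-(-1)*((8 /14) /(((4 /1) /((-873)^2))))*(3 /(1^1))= 2286387 /7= 326626.71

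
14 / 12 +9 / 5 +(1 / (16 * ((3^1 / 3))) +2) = 1207 / 240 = 5.03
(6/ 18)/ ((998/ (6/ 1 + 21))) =9/ 998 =0.01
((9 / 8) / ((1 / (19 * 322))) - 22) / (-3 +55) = 2111 / 16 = 131.94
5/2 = 2.50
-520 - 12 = -532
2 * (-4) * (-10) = 80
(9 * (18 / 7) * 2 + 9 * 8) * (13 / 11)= 10764 / 77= 139.79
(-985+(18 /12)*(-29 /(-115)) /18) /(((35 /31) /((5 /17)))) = -42137401 /164220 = -256.59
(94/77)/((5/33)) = 8.06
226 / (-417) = -226 / 417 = -0.54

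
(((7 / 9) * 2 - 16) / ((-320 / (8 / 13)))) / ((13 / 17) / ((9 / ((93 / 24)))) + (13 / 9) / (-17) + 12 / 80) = 170 / 2413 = 0.07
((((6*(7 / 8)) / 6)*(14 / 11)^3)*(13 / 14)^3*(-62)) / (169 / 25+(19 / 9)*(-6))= 35756175 / 2358532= 15.16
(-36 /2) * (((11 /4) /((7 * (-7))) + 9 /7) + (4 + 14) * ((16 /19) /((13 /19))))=-536229 /1274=-420.90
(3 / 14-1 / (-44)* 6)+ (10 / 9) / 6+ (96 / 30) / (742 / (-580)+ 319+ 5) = 106187458 / 194571531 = 0.55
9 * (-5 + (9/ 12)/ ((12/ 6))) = -41.62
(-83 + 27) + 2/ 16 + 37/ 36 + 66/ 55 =-19313/ 360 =-53.65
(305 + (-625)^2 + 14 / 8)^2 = 152827633158.06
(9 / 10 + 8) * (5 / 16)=89 / 32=2.78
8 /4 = 2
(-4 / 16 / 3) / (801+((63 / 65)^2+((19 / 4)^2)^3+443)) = -4326400 / 660939811947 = -0.00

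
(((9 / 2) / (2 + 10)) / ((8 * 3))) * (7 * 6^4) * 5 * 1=2835 / 4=708.75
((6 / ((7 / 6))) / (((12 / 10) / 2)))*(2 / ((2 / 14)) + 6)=171.43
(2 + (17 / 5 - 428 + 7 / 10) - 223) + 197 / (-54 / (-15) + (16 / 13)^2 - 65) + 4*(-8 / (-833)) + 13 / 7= -38918258333 / 60217570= -646.29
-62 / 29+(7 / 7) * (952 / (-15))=-28538 / 435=-65.60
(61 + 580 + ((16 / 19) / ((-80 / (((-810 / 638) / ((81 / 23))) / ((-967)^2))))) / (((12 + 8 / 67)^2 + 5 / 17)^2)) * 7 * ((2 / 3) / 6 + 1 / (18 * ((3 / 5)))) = 914.02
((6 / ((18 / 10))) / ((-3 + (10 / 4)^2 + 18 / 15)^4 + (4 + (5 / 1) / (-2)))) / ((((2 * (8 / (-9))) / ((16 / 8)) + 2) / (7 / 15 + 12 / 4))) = 1664000 / 62982241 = 0.03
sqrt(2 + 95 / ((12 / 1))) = sqrt(357) / 6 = 3.15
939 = 939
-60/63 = -0.95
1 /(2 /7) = 7 /2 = 3.50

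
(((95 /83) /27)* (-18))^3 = -0.44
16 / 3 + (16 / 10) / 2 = 92 / 15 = 6.13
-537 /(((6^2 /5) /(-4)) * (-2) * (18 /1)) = -895 /108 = -8.29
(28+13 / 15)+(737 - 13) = 11293 / 15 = 752.87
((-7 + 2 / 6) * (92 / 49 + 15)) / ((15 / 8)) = -26464 / 441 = -60.01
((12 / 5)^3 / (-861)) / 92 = -144 / 825125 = -0.00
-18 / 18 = -1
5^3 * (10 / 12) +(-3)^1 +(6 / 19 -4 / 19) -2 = 11317 / 114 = 99.27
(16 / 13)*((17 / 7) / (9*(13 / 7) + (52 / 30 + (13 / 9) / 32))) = 391680 / 2423291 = 0.16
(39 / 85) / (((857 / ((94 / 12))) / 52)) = 15886 / 72845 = 0.22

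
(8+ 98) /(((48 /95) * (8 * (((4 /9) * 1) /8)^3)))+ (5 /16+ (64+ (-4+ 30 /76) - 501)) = 46359341 /304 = 152497.83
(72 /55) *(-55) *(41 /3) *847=-833448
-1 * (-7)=7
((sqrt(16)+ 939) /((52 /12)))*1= 2829 /13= 217.62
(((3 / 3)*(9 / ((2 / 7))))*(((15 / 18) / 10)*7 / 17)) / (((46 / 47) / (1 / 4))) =6909 / 25024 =0.28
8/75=0.11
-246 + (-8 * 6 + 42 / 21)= -292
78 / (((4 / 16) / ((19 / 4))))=1482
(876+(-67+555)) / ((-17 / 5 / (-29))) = 197780 / 17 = 11634.12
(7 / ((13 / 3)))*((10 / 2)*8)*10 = 8400 / 13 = 646.15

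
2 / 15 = 0.13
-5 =-5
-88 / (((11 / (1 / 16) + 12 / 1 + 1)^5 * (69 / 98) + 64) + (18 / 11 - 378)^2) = -21296 / 41091099712937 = -0.00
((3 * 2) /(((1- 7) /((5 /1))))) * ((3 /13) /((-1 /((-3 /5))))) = -9 /13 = -0.69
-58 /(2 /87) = -2523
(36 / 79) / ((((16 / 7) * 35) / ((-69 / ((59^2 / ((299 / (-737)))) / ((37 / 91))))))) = 528471 / 28374396820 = 0.00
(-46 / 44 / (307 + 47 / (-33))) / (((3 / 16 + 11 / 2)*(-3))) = 46 / 229411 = 0.00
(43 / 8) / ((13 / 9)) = 387 / 104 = 3.72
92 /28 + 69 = 506 /7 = 72.29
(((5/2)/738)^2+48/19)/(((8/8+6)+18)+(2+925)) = 104572123/39406082688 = 0.00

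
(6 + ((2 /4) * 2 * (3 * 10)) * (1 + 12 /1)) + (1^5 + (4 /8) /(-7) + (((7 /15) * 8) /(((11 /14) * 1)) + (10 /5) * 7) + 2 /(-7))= 959561 /2310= 415.39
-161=-161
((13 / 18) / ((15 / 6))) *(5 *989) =12857 / 9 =1428.56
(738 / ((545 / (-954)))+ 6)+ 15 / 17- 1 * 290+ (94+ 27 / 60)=-54867559 / 37060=-1480.51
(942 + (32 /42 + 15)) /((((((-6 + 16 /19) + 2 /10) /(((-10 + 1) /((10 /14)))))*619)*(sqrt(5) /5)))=382147*sqrt(5) /97183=8.79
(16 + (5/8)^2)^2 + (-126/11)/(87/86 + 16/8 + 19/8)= 22251936559/83488768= 266.53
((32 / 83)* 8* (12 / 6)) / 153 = 512 / 12699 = 0.04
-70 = -70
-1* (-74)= 74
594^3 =209584584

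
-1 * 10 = -10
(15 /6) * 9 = 45 /2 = 22.50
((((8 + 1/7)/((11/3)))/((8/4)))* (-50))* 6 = -25650/77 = -333.12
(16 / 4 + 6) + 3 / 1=13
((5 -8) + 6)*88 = 264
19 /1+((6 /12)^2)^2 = 305 /16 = 19.06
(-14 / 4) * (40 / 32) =-35 / 8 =-4.38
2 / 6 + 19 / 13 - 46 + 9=-1373 / 39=-35.21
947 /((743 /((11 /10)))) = 10417 /7430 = 1.40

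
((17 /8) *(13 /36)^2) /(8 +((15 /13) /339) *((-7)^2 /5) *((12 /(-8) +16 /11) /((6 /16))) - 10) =-46424807 /335750400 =-0.14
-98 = -98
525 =525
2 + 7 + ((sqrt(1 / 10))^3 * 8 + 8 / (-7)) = 2 * sqrt(10) / 25 + 55 / 7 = 8.11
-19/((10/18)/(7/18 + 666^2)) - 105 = -30339467/2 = -15169733.50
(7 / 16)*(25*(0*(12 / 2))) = 0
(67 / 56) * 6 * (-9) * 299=-540891 / 28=-19317.54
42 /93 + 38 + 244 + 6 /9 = 283.12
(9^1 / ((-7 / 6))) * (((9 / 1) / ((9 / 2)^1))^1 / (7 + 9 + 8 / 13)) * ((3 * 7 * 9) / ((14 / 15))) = -5265 / 28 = -188.04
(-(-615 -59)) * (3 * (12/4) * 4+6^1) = 28308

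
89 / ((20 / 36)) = 801 / 5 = 160.20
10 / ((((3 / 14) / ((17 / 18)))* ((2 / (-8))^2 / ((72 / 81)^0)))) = 19040 / 27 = 705.19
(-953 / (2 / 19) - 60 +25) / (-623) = 18177 / 1246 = 14.59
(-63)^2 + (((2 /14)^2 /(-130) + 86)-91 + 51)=25575549 /6370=4015.00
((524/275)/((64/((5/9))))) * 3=131/2640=0.05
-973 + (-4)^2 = -957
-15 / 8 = -1.88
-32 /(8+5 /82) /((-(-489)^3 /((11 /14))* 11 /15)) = -0.00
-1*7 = -7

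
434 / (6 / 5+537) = 2170 / 2691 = 0.81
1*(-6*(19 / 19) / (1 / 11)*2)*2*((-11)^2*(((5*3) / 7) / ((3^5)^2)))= -53240 / 45927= -1.16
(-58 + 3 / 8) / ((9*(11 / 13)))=-5993 / 792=-7.57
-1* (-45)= 45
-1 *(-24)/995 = 24/995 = 0.02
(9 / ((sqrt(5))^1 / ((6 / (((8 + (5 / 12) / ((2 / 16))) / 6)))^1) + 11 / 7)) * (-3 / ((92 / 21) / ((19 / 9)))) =-67191201 / 6486713 + 26921727 * sqrt(5) / 12973426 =-5.72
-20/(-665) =4/133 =0.03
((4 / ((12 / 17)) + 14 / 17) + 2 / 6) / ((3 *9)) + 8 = 3788 / 459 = 8.25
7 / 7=1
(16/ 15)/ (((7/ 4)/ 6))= 128/ 35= 3.66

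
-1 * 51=-51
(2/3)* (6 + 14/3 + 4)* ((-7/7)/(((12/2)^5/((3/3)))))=-11/8748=-0.00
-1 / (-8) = 1 / 8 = 0.12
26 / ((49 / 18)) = 468 / 49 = 9.55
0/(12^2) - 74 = -74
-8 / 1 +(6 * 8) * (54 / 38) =60.21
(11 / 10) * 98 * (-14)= -7546 / 5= -1509.20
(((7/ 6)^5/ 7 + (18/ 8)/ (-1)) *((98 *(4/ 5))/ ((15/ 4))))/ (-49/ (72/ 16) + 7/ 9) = 21133/ 5265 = 4.01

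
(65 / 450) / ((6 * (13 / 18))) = 1 / 30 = 0.03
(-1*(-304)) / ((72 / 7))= 266 / 9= 29.56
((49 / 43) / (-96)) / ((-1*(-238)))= -7 / 140352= -0.00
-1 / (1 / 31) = -31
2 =2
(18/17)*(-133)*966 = -2312604/17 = -136035.53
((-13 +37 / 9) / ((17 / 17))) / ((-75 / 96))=512 / 45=11.38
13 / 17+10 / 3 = 209 / 51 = 4.10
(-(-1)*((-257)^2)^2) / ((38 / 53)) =231210931253 / 38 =6084498190.87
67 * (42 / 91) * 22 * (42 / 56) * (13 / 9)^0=6633 / 13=510.23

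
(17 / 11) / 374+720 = 720.00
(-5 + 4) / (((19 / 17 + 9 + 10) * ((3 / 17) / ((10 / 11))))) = -1445 / 5643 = -0.26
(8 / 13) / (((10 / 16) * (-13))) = -64 / 845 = -0.08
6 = 6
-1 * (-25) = 25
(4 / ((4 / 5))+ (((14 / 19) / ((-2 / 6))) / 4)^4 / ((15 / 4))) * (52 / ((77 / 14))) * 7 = 2383640714 / 7167655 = 332.56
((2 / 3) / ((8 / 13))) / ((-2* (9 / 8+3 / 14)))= -91 / 225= -0.40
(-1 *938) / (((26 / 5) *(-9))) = 2345 / 117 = 20.04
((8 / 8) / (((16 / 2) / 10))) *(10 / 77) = 25 / 154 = 0.16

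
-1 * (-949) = 949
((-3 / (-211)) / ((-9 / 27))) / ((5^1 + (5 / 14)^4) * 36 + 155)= -0.00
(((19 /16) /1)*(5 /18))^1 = 0.33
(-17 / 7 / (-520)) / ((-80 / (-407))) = 6919 / 291200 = 0.02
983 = 983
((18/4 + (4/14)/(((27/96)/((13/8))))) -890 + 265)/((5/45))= -77975/14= -5569.64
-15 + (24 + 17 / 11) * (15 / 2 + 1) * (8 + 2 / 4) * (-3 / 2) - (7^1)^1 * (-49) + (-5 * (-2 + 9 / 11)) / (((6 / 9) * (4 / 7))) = -106699 / 44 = -2424.98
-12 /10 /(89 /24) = -144 /445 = -0.32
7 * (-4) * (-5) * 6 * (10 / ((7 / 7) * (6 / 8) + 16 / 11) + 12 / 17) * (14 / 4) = 15411.38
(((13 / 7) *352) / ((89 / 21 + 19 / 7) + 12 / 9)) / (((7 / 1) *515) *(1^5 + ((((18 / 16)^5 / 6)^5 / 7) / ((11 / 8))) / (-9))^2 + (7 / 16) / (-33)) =10212608066259016866677798689813206670600742627180544 / 466614049345651983215875242078900616110034113424035377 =0.02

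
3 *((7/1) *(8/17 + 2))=882/17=51.88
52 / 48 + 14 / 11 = 311 / 132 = 2.36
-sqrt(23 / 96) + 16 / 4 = 4 - sqrt(138) / 24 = 3.51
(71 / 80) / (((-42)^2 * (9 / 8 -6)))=-71 / 687960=-0.00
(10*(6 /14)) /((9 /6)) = 20 /7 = 2.86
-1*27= -27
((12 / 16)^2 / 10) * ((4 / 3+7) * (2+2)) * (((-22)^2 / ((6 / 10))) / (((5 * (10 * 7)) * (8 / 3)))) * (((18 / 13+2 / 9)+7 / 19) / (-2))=-531311 / 331968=-1.60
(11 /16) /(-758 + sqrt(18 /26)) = -54197 /59754584 -33 * sqrt(13) /119509168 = -0.00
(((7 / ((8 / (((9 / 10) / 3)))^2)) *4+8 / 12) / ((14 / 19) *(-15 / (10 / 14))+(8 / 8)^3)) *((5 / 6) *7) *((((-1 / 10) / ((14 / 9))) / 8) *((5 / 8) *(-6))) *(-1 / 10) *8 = 193173 / 28160000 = 0.01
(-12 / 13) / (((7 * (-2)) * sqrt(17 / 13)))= 6 * sqrt(221) / 1547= 0.06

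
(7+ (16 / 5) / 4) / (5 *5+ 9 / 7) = 273 / 920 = 0.30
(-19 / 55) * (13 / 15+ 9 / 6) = -1349 / 1650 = -0.82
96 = 96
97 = 97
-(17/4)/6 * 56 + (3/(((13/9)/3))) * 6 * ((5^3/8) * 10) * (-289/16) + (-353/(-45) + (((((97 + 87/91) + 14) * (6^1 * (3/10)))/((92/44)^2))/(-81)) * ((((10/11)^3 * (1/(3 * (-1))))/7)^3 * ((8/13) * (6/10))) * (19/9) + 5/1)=-5721231593111543612354761/54211114316022824160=-105536.14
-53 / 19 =-2.79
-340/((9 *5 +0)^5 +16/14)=-2380/1291696883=-0.00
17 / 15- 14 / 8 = -0.62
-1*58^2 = -3364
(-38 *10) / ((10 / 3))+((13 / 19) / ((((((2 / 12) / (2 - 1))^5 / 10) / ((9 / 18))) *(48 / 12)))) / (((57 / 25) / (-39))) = -41108154 / 361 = -113873.00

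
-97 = -97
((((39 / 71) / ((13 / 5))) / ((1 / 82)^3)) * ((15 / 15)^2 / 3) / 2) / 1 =19414.37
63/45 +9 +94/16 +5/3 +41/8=346/15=23.07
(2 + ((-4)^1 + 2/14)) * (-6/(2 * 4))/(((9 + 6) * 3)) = 13/420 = 0.03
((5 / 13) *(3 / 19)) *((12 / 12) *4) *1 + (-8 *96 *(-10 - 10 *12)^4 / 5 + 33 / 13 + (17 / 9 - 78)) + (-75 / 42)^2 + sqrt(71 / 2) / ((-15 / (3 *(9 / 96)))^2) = -43869696070.14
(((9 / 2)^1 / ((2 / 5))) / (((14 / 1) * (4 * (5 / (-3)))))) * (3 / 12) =-27 / 896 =-0.03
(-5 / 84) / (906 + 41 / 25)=-0.00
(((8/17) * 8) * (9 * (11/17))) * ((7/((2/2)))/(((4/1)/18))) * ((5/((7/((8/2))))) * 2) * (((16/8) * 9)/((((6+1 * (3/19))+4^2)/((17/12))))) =32503680/7157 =4541.52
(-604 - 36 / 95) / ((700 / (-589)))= 444974 / 875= 508.54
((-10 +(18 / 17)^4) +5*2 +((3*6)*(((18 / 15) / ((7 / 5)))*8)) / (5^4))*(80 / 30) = 1417152384 / 365404375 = 3.88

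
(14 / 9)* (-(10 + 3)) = -20.22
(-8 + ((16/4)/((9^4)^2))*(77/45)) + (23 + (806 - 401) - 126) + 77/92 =52543903848961/178213424940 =294.84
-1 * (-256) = 256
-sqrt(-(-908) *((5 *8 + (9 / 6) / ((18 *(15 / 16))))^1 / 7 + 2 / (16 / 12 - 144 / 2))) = -sqrt(160247265430) / 5565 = -71.93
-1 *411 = -411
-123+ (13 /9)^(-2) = -20706 /169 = -122.52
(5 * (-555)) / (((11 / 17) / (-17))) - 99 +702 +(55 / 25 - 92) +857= 4085236 / 55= 74277.02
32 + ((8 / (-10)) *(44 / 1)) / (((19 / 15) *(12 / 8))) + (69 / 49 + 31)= 42716 / 931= 45.88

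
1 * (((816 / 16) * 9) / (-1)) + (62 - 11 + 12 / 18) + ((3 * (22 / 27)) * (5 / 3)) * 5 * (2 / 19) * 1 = -405.19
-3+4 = 1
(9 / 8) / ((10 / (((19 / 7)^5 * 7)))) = 22284891 / 192080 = 116.02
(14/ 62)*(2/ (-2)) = -7/ 31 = -0.23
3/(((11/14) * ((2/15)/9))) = 257.73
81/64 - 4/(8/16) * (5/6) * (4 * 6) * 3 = -30639/64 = -478.73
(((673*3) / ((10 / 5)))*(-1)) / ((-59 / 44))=752.85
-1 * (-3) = 3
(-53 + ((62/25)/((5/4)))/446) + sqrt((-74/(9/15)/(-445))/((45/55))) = -52.41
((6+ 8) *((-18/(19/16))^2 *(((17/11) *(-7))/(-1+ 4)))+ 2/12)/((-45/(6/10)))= 276365437/1786950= 154.66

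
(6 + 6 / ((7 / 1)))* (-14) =-96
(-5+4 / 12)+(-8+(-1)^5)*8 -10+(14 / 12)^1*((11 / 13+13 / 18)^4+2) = -1390111198169 / 17989317216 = -77.27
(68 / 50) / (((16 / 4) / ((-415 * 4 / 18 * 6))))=-188.13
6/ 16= 3/ 8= 0.38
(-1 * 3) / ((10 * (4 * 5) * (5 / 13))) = -39 / 1000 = -0.04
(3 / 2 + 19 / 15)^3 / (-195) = -571787 / 5265000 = -0.11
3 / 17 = 0.18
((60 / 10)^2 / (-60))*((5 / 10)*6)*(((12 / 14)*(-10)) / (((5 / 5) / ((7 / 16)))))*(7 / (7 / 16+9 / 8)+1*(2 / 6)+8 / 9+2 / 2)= 45.24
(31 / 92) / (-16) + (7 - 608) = -601.02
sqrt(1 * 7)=sqrt(7)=2.65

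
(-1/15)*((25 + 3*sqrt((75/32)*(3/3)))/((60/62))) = -2.04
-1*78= -78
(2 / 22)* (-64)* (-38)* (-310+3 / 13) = -9793664 / 143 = -68487.16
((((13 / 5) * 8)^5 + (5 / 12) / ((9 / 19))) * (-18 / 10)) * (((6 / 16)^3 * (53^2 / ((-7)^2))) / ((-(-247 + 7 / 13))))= -47982806000880439 / 558208000000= -85958.65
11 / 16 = 0.69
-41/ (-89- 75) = 1/ 4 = 0.25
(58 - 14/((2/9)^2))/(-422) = 451/844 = 0.53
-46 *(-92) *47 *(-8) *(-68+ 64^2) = -6409482496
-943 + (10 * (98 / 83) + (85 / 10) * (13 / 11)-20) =-1718535 / 1826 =-941.15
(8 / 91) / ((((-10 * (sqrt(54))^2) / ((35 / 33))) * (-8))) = 1 / 46332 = 0.00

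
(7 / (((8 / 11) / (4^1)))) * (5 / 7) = 55 / 2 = 27.50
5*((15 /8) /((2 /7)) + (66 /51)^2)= 190445 /4624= 41.19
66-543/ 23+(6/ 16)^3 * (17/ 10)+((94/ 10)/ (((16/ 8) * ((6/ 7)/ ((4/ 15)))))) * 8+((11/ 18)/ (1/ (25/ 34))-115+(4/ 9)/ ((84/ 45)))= -37920680449/ 630604800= -60.13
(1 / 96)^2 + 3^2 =9.00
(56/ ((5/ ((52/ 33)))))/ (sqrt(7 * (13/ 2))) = 32 * sqrt(182)/ 165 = 2.62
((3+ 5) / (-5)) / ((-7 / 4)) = 0.91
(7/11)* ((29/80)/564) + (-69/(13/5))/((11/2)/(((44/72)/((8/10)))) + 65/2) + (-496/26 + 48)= 72375422723/2561507520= 28.26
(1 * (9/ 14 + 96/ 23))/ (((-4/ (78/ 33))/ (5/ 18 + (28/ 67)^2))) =-22336327/ 17345496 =-1.29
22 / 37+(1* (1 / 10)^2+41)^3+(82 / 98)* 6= 125055404891713 / 1813000000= 68977.06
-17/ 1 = -17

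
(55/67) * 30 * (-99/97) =-163350/6499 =-25.13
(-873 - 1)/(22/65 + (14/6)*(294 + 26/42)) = -511290/402353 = -1.27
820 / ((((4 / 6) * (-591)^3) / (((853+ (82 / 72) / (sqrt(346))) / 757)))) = -349730 / 52087926249 - 8405 * sqrt(346) / 324403604678772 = -0.00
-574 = -574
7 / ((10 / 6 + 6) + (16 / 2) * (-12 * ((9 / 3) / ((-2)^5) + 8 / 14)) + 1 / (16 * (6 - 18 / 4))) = -1176 / 6409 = -0.18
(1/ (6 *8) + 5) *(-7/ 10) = -1687/ 480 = -3.51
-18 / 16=-9 / 8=-1.12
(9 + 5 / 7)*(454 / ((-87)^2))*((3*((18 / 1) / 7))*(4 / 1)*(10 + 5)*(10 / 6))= 18523200 / 41209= 449.49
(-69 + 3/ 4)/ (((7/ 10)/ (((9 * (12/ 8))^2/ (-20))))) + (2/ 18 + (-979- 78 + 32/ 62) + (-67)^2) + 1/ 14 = 270055679/ 62496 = 4321.17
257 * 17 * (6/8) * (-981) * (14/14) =-12857967/4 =-3214491.75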